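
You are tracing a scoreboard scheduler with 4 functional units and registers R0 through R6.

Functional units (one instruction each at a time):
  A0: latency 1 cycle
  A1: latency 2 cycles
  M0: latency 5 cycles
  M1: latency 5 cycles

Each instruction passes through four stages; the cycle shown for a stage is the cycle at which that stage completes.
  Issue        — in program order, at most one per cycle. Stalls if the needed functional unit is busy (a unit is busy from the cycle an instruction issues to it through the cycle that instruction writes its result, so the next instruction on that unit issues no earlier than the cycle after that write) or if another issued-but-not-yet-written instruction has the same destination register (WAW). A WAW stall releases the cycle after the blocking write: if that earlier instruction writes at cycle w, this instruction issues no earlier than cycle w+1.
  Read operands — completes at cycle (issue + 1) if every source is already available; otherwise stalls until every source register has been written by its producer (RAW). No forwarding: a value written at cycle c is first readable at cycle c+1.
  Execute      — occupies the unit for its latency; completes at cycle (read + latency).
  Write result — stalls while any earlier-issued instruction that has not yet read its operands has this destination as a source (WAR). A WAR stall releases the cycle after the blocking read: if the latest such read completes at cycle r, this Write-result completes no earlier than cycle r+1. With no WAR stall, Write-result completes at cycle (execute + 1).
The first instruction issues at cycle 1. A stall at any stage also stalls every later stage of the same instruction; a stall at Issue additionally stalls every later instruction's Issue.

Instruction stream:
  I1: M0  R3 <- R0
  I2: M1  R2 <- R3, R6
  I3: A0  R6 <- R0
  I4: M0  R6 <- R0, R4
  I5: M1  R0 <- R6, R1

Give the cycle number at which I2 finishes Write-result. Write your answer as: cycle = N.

[1] I1→M0
[2] I1 RO | I2→M1
[3] I3→A0
[4] I3 RO
[5] I3 EX
[7] I1 EX
[8] I1 WR R3
[9] I2 RO
[10] I3 WR R6
[11] I4→M0
[12] I4 RO
[14] I2 EX
[15] I2 WR R2
[16] I5→M1
[17] I4 EX
[18] I4 WR R6
[19] I5 RO
[24] I5 EX
[25] I5 WR R0

cycle = 15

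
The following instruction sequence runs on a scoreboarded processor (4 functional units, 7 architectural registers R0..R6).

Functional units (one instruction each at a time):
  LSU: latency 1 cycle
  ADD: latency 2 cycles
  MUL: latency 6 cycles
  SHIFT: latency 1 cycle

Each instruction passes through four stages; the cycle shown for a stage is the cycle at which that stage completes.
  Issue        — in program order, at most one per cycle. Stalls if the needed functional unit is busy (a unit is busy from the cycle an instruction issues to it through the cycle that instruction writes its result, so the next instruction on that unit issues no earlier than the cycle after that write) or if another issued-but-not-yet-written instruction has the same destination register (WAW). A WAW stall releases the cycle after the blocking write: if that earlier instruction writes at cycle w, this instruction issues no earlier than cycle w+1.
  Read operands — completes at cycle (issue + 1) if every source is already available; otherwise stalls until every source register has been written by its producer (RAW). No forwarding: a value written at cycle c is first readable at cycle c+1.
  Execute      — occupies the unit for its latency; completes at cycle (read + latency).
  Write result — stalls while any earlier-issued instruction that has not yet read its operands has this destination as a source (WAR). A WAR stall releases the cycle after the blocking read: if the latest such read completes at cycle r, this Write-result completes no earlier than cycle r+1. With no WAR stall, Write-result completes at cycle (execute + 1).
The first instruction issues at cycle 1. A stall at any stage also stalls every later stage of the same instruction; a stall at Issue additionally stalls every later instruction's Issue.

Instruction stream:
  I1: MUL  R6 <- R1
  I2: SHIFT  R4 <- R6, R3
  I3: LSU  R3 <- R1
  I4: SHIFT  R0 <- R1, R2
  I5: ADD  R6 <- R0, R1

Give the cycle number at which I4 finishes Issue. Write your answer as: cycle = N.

I1 -> (1, 2, 8, 9)
I2 -> (2, 10, 11, 12)  // RAW R6: wait I1 write@9
I3 -> (3, 4, 5, 11)  // WAR R3: wait I2 read@10
I4 -> (13, 14, 15, 16)  // struct: SHIFT busy until I2 writes@12
I5 -> (14, 17, 19, 20)  // RAW R0: wait I4 write@16

cycle = 13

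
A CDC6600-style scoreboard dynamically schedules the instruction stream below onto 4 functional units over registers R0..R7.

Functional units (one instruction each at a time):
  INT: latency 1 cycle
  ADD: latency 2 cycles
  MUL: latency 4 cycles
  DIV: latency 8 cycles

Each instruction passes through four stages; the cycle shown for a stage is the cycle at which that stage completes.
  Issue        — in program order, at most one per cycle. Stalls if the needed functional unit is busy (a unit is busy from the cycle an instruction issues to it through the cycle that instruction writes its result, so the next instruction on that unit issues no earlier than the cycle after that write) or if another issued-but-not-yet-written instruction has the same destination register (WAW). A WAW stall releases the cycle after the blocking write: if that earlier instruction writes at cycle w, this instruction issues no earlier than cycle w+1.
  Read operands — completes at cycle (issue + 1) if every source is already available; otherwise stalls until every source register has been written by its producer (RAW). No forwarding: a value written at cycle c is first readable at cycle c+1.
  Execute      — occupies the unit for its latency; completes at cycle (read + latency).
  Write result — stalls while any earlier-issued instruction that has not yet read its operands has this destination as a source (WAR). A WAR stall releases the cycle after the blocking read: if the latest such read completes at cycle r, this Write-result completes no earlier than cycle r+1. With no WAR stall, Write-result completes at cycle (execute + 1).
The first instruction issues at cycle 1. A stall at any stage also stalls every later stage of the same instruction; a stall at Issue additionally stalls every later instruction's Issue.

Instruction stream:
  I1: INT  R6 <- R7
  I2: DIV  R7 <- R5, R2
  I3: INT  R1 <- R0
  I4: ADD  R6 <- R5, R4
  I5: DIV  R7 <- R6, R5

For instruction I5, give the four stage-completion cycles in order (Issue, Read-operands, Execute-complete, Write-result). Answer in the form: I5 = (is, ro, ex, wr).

I1  is:1  ro:2  ex:3  wr:4
I2  is:2  ro:3  ex:11  wr:12
I3  is:5  ro:6  ex:7  wr:8  — struct: INT busy until I1 writes@4
I4  is:6  ro:7  ex:9  wr:10
I5  is:13  ro:14  ex:22  wr:23  — struct: DIV busy until I2 writes@12

I5 = (13, 14, 22, 23)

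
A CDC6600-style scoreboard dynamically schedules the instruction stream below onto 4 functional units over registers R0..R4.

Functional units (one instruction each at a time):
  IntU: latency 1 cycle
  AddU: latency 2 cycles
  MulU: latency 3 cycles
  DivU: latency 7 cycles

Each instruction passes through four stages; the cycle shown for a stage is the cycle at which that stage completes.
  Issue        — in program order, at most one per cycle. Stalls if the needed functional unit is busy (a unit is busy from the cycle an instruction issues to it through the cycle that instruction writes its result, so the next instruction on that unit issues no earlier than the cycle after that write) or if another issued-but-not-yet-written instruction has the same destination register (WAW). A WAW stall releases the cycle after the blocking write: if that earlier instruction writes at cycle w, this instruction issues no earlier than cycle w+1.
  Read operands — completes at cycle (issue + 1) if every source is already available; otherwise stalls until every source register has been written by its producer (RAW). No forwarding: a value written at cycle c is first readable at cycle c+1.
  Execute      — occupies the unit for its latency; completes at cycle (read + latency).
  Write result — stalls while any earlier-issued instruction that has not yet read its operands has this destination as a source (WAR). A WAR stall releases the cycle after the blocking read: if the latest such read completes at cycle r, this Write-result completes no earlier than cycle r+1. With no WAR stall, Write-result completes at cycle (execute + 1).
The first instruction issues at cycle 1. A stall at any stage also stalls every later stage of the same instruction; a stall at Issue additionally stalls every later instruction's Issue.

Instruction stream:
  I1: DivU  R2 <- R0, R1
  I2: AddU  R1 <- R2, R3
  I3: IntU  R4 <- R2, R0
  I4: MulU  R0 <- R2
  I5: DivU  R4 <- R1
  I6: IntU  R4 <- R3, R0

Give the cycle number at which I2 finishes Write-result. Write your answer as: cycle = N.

c1: I1 dispatched to DivU
c2: I1 operands ready, I2 dispatched to AddU
c3: I3 dispatched to IntU
c4: I4 dispatched to MulU
c9: I1 complete
c10: R2←I1
c11: I2 operands ready, I3 operands ready, I4 operands ready
c12: I3 complete
c13: I2 complete, R4←I3
c14: R1←I2, I4 complete, I5 dispatched to DivU
c15: R0←I4, I5 operands ready
c22: I5 complete
c23: R4←I5
c24: I6 dispatched to IntU
c25: I6 operands ready
c26: I6 complete
c27: R4←I6

cycle = 14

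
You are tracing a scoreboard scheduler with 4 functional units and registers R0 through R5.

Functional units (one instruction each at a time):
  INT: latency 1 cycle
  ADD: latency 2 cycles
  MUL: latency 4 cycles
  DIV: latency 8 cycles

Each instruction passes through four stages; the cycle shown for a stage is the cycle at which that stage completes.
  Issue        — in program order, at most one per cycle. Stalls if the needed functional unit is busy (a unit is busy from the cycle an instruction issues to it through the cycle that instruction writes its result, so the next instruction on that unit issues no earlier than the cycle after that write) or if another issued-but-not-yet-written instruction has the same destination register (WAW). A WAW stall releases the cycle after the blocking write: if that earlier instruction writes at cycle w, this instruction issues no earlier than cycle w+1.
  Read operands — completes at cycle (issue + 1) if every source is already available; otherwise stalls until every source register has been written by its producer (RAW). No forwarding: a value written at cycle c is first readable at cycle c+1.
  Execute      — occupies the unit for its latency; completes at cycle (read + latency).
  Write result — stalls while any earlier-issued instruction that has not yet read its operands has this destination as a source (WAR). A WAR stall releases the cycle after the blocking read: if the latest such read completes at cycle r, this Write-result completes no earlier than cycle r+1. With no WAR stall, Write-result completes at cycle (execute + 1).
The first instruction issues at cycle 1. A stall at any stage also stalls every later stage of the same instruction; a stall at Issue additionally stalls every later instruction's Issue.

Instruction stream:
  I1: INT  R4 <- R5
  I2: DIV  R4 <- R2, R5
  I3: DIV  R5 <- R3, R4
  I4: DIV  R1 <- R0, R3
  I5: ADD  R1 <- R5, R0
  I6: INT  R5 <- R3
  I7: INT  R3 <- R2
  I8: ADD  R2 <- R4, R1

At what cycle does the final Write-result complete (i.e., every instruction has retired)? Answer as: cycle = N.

cycle = 48

I1 -> (1, 2, 3, 4)
I2 -> (5, 6, 14, 15)  // WAW R4: wait I1 write@4
I3 -> (16, 17, 25, 26)  // struct: DIV busy until I2 writes@15
I4 -> (27, 28, 36, 37)  // struct: DIV busy until I3 writes@26
I5 -> (38, 39, 41, 42)  // WAW R1: wait I4 write@37
I6 -> (39, 40, 41, 42)
I7 -> (43, 44, 45, 46)  // struct: INT busy until I6 writes@42
I8 -> (44, 45, 47, 48)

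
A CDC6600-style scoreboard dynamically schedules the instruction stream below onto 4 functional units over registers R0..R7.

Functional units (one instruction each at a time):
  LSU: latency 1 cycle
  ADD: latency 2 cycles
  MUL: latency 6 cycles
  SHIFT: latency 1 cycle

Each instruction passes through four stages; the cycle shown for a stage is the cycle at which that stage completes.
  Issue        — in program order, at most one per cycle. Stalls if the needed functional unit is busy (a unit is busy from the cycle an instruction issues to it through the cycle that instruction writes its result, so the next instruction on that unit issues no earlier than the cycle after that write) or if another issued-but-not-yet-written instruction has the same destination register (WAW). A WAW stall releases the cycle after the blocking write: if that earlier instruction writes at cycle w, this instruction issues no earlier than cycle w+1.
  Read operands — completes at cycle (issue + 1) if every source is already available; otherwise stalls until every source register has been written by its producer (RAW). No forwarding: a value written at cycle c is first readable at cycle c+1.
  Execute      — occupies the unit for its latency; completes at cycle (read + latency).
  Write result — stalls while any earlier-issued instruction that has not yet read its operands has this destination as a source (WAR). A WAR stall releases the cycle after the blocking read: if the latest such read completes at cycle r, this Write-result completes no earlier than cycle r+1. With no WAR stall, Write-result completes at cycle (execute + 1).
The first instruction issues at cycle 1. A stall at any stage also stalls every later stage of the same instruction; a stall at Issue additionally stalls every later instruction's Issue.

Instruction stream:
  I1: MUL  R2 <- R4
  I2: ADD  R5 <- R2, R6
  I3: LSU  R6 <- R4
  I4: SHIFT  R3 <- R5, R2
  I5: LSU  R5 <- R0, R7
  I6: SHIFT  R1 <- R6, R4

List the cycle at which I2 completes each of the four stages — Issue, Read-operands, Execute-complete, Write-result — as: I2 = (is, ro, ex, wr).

I2 = (2, 10, 12, 13)

I1: IS=1 RO=2 EX=8 WR=9
I2: IS=2 RO=10 EX=12 WR=13  [RAW R2: wait I1 write@9]
I3: IS=3 RO=4 EX=5 WR=11  [WAR R6: wait I2 read@10]
I4: IS=4 RO=14 EX=15 WR=16  [RAW R5: wait I2 write@13]
I5: IS=14 RO=15 EX=16 WR=17  [WAW R5: wait I2 write@13]
I6: IS=17 RO=18 EX=19 WR=20  [struct: SHIFT busy until I4 writes@16]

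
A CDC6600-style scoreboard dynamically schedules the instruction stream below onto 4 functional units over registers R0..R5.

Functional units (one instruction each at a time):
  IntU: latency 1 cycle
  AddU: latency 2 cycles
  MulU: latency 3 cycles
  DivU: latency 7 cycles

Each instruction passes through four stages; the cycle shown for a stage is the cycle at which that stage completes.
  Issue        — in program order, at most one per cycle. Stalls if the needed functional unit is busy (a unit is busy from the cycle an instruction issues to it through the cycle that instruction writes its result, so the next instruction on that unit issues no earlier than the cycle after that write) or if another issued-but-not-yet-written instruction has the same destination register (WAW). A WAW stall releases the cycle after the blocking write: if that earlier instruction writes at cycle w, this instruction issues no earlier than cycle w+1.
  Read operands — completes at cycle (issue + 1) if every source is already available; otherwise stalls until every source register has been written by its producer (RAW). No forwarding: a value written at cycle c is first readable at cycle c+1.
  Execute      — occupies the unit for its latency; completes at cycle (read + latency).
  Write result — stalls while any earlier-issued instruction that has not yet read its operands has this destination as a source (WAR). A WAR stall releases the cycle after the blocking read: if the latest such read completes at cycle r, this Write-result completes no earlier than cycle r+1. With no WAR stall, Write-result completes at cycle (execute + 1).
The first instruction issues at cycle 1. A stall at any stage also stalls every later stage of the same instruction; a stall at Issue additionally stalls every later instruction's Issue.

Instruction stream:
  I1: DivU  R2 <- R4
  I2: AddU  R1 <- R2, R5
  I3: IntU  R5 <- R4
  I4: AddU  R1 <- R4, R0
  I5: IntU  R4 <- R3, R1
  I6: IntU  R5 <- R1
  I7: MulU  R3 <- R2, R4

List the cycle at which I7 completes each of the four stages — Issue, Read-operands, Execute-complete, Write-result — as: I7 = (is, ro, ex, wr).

I7 = (24, 25, 28, 29)

I1  is:1  ro:2  ex:9  wr:10
I2  is:2  ro:11  ex:13  wr:14  — RAW R2: wait I1 write@10
I3  is:3  ro:4  ex:5  wr:12  — WAR R5: wait I2 read@11
I4  is:15  ro:16  ex:18  wr:19  — struct: AddU busy until I2 writes@14
I5  is:16  ro:20  ex:21  wr:22  — RAW R1: wait I4 write@19
I6  is:23  ro:24  ex:25  wr:26  — struct: IntU busy until I5 writes@22
I7  is:24  ro:25  ex:28  wr:29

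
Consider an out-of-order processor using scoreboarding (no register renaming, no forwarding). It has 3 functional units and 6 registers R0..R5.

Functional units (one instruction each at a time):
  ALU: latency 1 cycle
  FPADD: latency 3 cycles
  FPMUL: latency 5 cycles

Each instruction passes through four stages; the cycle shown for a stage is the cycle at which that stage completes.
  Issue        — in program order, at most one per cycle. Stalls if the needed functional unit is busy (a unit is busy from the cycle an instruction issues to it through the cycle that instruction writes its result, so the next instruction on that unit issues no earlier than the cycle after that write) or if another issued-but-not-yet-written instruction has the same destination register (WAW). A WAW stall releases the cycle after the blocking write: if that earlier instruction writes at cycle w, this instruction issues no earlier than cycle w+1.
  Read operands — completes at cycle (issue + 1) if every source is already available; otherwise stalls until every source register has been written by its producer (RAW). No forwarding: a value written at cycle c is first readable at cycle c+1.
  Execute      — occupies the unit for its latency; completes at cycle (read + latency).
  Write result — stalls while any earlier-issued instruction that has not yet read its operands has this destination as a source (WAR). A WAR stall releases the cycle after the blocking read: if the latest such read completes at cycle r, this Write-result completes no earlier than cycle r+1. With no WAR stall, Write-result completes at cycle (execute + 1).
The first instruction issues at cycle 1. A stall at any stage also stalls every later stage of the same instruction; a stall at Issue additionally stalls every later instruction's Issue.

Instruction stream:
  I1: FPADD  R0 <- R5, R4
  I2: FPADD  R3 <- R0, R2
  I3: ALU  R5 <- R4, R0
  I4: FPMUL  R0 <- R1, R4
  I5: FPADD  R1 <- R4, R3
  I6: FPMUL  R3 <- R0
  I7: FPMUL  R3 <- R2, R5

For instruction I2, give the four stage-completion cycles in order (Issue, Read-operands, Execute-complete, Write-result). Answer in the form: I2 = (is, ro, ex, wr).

c1: I1 dispatched to FPADD
c2: I1 operands ready
c5: I1 complete
c6: R0←I1
c7: I2 dispatched to FPADD
c8: I2 operands ready; I3 dispatched to ALU
c9: I3 operands ready; I4 dispatched to FPMUL
c10: I3 complete; I4 operands ready
c11: I2 complete; R5←I3
c12: R3←I2
c13: I5 dispatched to FPADD
c14: I5 operands ready
c15: I4 complete
c16: R0←I4
c17: I5 complete; I6 dispatched to FPMUL
c18: R1←I5; I6 operands ready
c23: I6 complete
c24: R3←I6
c25: I7 dispatched to FPMUL
c26: I7 operands ready
c31: I7 complete
c32: R3←I7

I2 = (7, 8, 11, 12)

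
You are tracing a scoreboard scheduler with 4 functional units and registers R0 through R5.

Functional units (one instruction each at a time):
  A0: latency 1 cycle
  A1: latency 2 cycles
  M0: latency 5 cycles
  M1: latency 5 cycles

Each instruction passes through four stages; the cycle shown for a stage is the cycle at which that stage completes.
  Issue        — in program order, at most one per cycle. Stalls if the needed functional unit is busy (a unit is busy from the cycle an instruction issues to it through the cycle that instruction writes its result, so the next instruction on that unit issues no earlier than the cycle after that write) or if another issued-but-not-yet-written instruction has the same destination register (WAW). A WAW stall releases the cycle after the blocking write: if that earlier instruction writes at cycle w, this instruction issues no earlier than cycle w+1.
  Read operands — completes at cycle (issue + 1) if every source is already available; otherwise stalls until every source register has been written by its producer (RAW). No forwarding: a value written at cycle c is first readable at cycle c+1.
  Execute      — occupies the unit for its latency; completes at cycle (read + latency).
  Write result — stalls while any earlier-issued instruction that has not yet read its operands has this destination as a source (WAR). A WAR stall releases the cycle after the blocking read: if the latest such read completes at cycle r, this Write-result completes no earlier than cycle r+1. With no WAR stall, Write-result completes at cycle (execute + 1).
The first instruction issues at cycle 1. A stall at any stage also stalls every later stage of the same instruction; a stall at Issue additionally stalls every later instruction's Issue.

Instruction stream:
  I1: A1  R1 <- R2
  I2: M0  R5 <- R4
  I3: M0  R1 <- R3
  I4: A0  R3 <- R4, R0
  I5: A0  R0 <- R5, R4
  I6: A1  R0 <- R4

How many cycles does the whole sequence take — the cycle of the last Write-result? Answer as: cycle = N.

cycle = 23

c1: I1 dispatched to A1
c2: I1 operands ready · I2 dispatched to M0
c3: I2 operands ready
c4: I1 complete
c5: R1←I1
c8: I2 complete
c9: R5←I2
c10: I3 dispatched to M0
c11: I3 operands ready · I4 dispatched to A0
c12: I4 operands ready
c13: I4 complete
c14: R3←I4
c15: I5 dispatched to A0
c16: I3 complete · I5 operands ready
c17: R1←I3 · I5 complete
c18: R0←I5
c19: I6 dispatched to A1
c20: I6 operands ready
c22: I6 complete
c23: R0←I6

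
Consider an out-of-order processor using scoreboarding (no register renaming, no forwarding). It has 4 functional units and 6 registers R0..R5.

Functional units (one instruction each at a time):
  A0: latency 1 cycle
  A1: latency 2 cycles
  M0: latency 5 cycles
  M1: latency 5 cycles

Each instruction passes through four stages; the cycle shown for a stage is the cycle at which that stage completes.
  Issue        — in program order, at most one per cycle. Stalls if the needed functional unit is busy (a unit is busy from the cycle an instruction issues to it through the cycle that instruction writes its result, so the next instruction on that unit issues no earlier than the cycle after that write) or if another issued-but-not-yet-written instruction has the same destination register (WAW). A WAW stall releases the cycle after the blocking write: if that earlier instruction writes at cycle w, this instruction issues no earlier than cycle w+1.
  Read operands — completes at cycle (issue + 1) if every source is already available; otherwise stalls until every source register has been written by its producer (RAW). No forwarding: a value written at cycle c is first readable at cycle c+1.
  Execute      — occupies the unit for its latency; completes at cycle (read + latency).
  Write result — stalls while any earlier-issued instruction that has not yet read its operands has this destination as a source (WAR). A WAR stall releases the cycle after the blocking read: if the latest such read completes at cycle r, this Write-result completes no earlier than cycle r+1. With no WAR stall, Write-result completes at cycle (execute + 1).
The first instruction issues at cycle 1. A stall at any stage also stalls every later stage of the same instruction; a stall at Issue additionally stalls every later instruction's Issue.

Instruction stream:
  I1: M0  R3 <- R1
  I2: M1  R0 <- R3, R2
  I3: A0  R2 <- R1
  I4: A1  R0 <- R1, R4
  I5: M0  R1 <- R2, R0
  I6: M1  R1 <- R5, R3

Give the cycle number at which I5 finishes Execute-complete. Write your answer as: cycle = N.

cycle = 26

t=1  issue I1 (M0)
t=2  I1 read-ops; issue I2 (M1)
t=3  issue I3 (A0)
t=4  I3 read-ops
t=5  I3 finished on A0
t=7  I1 finished on M0
t=8  I1→R3
t=9  I2 read-ops
t=10  I3→R2
t=14  I2 finished on M1
t=15  I2→R0
t=16  issue I4 (A1)
t=17  I4 read-ops; issue I5 (M0)
t=19  I4 finished on A1
t=20  I4→R0
t=21  I5 read-ops
t=26  I5 finished on M0
t=27  I5→R1
t=28  issue I6 (M1)
t=29  I6 read-ops
t=34  I6 finished on M1
t=35  I6→R1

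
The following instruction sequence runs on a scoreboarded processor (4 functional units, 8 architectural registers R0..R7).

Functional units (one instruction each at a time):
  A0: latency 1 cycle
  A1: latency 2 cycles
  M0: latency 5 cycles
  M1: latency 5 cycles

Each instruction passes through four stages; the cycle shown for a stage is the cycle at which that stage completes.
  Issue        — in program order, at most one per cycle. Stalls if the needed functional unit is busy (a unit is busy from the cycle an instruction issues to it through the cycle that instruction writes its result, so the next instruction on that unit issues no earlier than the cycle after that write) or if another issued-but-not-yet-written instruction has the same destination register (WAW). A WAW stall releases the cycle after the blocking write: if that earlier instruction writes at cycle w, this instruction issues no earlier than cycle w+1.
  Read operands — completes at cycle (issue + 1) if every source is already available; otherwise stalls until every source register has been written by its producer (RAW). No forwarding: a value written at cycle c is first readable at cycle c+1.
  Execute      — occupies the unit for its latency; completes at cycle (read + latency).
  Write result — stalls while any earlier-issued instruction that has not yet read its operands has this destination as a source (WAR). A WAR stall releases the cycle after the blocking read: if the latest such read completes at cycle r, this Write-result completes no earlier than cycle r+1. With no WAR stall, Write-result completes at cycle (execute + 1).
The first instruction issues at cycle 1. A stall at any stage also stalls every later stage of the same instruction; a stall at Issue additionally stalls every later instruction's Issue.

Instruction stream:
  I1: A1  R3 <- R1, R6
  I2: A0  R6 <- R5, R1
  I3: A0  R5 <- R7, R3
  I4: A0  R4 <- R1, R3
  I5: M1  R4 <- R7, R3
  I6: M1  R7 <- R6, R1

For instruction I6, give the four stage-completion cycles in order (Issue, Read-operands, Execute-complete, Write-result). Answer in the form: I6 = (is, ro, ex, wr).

  I1 | 1 | 2 | 4 | 5
  I2 | 2 | 3 | 4 | 5
  I3 | 6 | 7 | 8 | 9   struct: A0 busy until I2 writes@5
  I4 | 10 | 11 | 12 | 13   struct: A0 busy until I3 writes@9
  I5 | 14 | 15 | 20 | 21   WAW R4: wait I4 write@13
  I6 | 22 | 23 | 28 | 29   struct: M1 busy until I5 writes@21

I6 = (22, 23, 28, 29)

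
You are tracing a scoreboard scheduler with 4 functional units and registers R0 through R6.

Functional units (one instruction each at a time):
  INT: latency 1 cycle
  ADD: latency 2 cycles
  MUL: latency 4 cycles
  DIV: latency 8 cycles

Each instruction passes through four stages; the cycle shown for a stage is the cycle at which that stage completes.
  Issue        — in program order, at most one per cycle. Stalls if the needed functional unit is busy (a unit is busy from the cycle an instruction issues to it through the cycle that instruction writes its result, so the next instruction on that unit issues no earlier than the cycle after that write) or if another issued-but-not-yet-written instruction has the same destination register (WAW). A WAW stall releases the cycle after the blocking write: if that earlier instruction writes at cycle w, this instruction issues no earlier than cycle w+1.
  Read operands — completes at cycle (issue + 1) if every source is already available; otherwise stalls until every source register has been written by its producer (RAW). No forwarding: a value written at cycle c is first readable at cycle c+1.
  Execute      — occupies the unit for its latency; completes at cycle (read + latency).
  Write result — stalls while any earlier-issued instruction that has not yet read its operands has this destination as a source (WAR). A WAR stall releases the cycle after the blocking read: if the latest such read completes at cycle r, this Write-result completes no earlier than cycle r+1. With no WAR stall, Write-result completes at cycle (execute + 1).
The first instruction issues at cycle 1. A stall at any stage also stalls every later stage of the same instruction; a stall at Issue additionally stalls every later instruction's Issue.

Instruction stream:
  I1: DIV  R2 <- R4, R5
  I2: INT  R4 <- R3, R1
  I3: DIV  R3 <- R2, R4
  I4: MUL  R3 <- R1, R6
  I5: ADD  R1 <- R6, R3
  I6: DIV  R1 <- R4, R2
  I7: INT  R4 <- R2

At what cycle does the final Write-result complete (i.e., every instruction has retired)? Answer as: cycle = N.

1) issue 1, read 2, done 10, write 11
2) issue 2, read 3, done 4, write 5
3) issue 12, read 13, done 21, write 22  <struct: DIV busy until I1 writes@11>
4) issue 23, read 24, done 28, write 29  <WAW R3: wait I3 write@22>
5) issue 24, read 30, done 32, write 33  <RAW R3: wait I4 write@29>
6) issue 34, read 35, done 43, write 44  <WAW R1: wait I5 write@33>
7) issue 35, read 36, done 37, write 38

cycle = 44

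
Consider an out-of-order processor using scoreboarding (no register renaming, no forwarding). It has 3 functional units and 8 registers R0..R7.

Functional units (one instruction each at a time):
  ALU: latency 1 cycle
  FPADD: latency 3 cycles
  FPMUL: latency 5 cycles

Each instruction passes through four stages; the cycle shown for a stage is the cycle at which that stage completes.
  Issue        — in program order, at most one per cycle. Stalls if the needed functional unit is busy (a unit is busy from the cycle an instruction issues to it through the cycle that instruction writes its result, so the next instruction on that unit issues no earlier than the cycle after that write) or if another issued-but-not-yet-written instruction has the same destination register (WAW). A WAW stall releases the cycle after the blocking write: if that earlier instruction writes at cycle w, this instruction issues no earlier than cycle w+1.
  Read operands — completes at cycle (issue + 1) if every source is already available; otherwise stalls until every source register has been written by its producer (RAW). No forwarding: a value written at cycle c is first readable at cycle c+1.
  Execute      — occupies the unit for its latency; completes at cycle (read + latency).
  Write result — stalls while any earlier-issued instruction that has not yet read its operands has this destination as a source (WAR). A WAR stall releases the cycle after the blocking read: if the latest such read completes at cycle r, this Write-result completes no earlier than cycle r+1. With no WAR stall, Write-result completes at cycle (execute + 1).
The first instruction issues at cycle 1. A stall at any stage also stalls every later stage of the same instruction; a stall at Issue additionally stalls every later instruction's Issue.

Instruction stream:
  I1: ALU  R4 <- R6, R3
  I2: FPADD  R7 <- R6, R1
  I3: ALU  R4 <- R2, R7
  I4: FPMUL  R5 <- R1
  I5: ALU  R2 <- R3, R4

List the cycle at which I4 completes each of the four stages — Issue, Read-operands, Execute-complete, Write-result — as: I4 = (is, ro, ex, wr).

I4 = (6, 7, 12, 13)

I1: IS=1 RO=2 EX=3 WR=4
I2: IS=2 RO=3 EX=6 WR=7
I3: IS=5 RO=8 EX=9 WR=10  [struct: ALU busy until I1 writes@4; RAW R7: wait I2 write@7]
I4: IS=6 RO=7 EX=12 WR=13
I5: IS=11 RO=12 EX=13 WR=14  [struct: ALU busy until I3 writes@10]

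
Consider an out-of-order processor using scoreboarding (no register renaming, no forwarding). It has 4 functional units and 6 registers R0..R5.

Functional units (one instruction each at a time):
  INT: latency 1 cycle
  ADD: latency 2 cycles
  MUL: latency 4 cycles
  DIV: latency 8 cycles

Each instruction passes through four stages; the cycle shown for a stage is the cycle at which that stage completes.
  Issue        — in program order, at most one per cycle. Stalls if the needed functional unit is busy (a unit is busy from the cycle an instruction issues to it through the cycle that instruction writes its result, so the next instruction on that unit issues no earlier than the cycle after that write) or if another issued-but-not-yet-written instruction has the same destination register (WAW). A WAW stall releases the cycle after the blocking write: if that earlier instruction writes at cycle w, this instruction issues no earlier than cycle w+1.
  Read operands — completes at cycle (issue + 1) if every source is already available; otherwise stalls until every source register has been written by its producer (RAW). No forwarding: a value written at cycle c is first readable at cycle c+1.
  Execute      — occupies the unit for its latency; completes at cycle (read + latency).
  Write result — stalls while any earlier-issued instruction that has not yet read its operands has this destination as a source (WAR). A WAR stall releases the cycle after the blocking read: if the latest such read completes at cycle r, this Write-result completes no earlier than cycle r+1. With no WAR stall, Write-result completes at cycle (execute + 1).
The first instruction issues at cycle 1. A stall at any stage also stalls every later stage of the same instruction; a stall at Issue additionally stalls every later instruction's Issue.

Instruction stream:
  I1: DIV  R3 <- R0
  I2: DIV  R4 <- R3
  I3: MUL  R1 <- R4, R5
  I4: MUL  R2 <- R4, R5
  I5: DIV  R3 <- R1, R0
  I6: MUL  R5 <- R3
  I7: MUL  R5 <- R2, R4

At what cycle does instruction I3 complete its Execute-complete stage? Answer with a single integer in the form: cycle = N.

cycle = 27

I1  is:1  ro:2  ex:10  wr:11
I2  is:12  ro:13  ex:21  wr:22  — struct: DIV busy until I1 writes@11
I3  is:13  ro:23  ex:27  wr:28  — RAW R4: wait I2 write@22
I4  is:29  ro:30  ex:34  wr:35  — struct: MUL busy until I3 writes@28
I5  is:30  ro:31  ex:39  wr:40
I6  is:36  ro:41  ex:45  wr:46  — struct: MUL busy until I4 writes@35, RAW R3: wait I5 write@40
I7  is:47  ro:48  ex:52  wr:53  — struct: MUL busy until I6 writes@46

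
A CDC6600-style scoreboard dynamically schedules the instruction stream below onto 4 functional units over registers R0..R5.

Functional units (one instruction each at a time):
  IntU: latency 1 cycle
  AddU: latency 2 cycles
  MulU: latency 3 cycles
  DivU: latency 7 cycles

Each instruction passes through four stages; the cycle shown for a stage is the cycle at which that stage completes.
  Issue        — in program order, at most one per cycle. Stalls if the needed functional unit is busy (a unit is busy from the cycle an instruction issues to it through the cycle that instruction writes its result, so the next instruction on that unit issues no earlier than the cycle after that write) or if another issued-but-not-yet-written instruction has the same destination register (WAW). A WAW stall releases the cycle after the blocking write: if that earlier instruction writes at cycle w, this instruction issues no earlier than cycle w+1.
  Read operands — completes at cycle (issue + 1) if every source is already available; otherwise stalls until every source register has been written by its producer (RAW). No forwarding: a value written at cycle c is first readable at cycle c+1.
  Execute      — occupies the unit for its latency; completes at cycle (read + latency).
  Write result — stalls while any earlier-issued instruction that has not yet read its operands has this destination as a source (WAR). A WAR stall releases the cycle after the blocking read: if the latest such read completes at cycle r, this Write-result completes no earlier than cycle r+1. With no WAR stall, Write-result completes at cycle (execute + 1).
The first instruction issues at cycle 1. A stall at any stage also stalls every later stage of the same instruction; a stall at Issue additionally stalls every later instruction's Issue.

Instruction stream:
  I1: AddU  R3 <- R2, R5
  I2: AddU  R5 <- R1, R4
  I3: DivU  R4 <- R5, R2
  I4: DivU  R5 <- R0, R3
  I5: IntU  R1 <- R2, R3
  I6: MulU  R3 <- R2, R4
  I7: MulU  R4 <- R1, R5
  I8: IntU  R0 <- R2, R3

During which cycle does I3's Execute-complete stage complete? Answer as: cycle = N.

  I1 | 1 | 2 | 4 | 5
  I2 | 6 | 7 | 9 | 10   struct: AddU busy until I1 writes@5
  I3 | 7 | 11 | 18 | 19   RAW R5: wait I2 write@10
  I4 | 20 | 21 | 28 | 29   struct: DivU busy until I3 writes@19
  I5 | 21 | 22 | 23 | 24
  I6 | 22 | 23 | 26 | 27
  I7 | 28 | 30 | 33 | 34   struct: MulU busy until I6 writes@27 · RAW R5: wait I4 write@29
  I8 | 29 | 30 | 31 | 32

cycle = 18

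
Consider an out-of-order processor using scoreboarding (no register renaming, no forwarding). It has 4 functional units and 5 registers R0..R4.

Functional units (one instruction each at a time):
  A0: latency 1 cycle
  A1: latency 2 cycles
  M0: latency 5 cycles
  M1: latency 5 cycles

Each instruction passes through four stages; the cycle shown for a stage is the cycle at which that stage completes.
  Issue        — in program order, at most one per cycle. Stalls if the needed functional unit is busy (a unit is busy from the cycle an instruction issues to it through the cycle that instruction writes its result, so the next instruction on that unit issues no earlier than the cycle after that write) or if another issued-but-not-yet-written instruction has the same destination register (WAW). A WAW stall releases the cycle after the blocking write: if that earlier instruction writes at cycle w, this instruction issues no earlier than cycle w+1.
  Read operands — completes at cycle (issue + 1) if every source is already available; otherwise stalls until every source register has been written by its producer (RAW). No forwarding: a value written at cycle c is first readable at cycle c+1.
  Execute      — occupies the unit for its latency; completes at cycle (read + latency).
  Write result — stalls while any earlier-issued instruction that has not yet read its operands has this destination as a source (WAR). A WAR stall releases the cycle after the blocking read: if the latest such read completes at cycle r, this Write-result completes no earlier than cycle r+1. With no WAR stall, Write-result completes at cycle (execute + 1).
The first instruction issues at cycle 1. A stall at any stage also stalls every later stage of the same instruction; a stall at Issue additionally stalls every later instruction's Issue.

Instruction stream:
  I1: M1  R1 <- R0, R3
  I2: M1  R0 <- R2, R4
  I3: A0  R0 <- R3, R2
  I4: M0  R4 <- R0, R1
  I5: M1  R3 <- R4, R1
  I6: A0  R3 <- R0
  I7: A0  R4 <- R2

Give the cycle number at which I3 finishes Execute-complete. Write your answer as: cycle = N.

cycle = 19

cycle 1: issue I1 (M1)
cycle 2: I1 read-ops
cycle 7: I1 finished on M1
cycle 8: I1→R1
cycle 9: issue I2 (M1)
cycle 10: I2 read-ops
cycle 15: I2 finished on M1
cycle 16: I2→R0
cycle 17: issue I3 (A0)
cycle 18: I3 read-ops | issue I4 (M0)
cycle 19: I3 finished on A0 | issue I5 (M1)
cycle 20: I3→R0
cycle 21: I4 read-ops
cycle 26: I4 finished on M0
cycle 27: I4→R4
cycle 28: I5 read-ops
cycle 33: I5 finished on M1
cycle 34: I5→R3
cycle 35: issue I6 (A0)
cycle 36: I6 read-ops
cycle 37: I6 finished on A0
cycle 38: I6→R3
cycle 39: issue I7 (A0)
cycle 40: I7 read-ops
cycle 41: I7 finished on A0
cycle 42: I7→R4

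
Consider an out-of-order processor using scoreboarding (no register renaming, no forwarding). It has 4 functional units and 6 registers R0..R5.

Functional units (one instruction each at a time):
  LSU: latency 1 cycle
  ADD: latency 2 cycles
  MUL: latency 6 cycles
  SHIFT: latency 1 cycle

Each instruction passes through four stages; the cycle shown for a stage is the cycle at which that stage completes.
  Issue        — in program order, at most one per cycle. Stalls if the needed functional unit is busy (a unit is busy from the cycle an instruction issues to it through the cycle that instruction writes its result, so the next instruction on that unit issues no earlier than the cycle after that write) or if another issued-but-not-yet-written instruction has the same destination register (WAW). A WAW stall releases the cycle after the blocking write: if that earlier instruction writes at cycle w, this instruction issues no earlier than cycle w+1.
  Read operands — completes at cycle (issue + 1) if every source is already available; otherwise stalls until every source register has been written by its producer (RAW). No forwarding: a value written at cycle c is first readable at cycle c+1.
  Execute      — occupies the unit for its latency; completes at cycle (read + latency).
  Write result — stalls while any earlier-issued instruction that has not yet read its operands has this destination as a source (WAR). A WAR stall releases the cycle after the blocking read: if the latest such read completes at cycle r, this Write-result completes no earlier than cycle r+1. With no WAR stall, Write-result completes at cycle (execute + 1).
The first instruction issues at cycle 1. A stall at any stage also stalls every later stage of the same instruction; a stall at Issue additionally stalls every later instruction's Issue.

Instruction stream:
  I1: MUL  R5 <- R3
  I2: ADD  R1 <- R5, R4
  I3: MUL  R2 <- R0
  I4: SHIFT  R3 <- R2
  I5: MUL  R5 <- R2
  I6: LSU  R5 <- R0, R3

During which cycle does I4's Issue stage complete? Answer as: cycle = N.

t=1  I1→MUL
t=2  I1 RO · I2→ADD
t=8  I1 EX
t=9  I1 WR R5
t=10  I2 RO · I3→MUL
t=11  I3 RO · I4→SHIFT
t=12  I2 EX
t=13  I2 WR R1
t=17  I3 EX
t=18  I3 WR R2
t=19  I4 RO · I5→MUL
t=20  I4 EX · I5 RO
t=21  I4 WR R3
t=26  I5 EX
t=27  I5 WR R5
t=28  I6→LSU
t=29  I6 RO
t=30  I6 EX
t=31  I6 WR R5

cycle = 11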